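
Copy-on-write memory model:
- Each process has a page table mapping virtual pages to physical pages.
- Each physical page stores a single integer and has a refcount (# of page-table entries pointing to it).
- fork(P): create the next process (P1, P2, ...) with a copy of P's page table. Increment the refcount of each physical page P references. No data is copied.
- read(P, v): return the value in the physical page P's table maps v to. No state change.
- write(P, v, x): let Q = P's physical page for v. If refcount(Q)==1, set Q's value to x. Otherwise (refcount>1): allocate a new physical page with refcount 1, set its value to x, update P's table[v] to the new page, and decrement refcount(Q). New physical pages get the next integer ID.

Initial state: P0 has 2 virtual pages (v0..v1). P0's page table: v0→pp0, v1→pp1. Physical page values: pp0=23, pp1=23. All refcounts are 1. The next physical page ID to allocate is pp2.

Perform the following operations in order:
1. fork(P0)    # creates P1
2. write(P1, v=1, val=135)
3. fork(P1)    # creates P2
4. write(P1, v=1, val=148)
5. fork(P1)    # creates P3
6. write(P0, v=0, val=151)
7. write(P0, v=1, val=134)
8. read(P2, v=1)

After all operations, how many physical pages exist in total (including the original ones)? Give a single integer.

Op 1: fork(P0) -> P1. 2 ppages; refcounts: pp0:2 pp1:2
Op 2: write(P1, v1, 135). refcount(pp1)=2>1 -> COPY to pp2. 3 ppages; refcounts: pp0:2 pp1:1 pp2:1
Op 3: fork(P1) -> P2. 3 ppages; refcounts: pp0:3 pp1:1 pp2:2
Op 4: write(P1, v1, 148). refcount(pp2)=2>1 -> COPY to pp3. 4 ppages; refcounts: pp0:3 pp1:1 pp2:1 pp3:1
Op 5: fork(P1) -> P3. 4 ppages; refcounts: pp0:4 pp1:1 pp2:1 pp3:2
Op 6: write(P0, v0, 151). refcount(pp0)=4>1 -> COPY to pp4. 5 ppages; refcounts: pp0:3 pp1:1 pp2:1 pp3:2 pp4:1
Op 7: write(P0, v1, 134). refcount(pp1)=1 -> write in place. 5 ppages; refcounts: pp0:3 pp1:1 pp2:1 pp3:2 pp4:1
Op 8: read(P2, v1) -> 135. No state change.

Answer: 5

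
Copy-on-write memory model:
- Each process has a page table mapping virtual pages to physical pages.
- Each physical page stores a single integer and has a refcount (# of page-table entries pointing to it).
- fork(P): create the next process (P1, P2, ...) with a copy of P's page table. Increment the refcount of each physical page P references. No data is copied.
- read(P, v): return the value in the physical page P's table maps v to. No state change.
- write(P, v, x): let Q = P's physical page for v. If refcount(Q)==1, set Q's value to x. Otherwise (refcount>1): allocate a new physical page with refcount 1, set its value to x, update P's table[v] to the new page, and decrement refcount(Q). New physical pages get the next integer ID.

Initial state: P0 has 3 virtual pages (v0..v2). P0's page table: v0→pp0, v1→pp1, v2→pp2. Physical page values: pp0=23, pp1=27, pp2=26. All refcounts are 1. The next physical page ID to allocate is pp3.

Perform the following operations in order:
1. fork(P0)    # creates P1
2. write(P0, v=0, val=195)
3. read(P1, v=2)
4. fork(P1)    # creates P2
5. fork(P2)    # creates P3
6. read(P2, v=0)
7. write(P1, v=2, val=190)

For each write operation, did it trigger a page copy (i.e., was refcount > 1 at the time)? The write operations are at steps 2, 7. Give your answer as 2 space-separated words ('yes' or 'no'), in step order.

Op 1: fork(P0) -> P1. 3 ppages; refcounts: pp0:2 pp1:2 pp2:2
Op 2: write(P0, v0, 195). refcount(pp0)=2>1 -> COPY to pp3. 4 ppages; refcounts: pp0:1 pp1:2 pp2:2 pp3:1
Op 3: read(P1, v2) -> 26. No state change.
Op 4: fork(P1) -> P2. 4 ppages; refcounts: pp0:2 pp1:3 pp2:3 pp3:1
Op 5: fork(P2) -> P3. 4 ppages; refcounts: pp0:3 pp1:4 pp2:4 pp3:1
Op 6: read(P2, v0) -> 23. No state change.
Op 7: write(P1, v2, 190). refcount(pp2)=4>1 -> COPY to pp4. 5 ppages; refcounts: pp0:3 pp1:4 pp2:3 pp3:1 pp4:1

yes yes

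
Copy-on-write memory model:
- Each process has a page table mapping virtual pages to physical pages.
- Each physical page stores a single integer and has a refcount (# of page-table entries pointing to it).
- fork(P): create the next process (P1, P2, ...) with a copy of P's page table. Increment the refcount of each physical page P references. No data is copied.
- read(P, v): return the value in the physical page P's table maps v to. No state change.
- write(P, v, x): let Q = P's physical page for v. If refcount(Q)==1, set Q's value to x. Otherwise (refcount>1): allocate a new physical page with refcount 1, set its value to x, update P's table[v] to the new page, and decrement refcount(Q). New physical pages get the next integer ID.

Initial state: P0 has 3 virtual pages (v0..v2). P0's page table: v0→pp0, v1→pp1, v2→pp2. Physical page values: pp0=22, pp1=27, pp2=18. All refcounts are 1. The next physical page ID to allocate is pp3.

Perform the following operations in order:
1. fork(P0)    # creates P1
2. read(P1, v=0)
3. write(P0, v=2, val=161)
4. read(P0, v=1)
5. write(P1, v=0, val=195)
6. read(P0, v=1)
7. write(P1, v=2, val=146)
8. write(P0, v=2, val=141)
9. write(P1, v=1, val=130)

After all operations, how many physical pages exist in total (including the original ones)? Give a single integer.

Answer: 6

Derivation:
Op 1: fork(P0) -> P1. 3 ppages; refcounts: pp0:2 pp1:2 pp2:2
Op 2: read(P1, v0) -> 22. No state change.
Op 3: write(P0, v2, 161). refcount(pp2)=2>1 -> COPY to pp3. 4 ppages; refcounts: pp0:2 pp1:2 pp2:1 pp3:1
Op 4: read(P0, v1) -> 27. No state change.
Op 5: write(P1, v0, 195). refcount(pp0)=2>1 -> COPY to pp4. 5 ppages; refcounts: pp0:1 pp1:2 pp2:1 pp3:1 pp4:1
Op 6: read(P0, v1) -> 27. No state change.
Op 7: write(P1, v2, 146). refcount(pp2)=1 -> write in place. 5 ppages; refcounts: pp0:1 pp1:2 pp2:1 pp3:1 pp4:1
Op 8: write(P0, v2, 141). refcount(pp3)=1 -> write in place. 5 ppages; refcounts: pp0:1 pp1:2 pp2:1 pp3:1 pp4:1
Op 9: write(P1, v1, 130). refcount(pp1)=2>1 -> COPY to pp5. 6 ppages; refcounts: pp0:1 pp1:1 pp2:1 pp3:1 pp4:1 pp5:1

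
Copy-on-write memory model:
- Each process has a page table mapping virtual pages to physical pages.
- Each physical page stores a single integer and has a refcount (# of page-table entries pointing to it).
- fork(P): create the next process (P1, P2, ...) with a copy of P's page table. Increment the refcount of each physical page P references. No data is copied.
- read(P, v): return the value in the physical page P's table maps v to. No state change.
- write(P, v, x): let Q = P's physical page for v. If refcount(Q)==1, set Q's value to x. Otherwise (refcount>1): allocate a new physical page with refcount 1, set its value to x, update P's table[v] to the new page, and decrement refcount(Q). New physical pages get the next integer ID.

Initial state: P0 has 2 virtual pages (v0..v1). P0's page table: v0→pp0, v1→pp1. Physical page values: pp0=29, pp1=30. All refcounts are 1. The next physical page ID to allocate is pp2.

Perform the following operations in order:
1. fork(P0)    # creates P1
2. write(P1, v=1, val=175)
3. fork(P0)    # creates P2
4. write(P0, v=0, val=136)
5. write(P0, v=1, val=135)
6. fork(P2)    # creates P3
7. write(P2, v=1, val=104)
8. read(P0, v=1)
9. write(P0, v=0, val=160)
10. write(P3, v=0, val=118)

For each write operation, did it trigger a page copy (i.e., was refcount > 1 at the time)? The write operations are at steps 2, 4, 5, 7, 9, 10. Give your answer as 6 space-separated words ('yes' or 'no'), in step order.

Op 1: fork(P0) -> P1. 2 ppages; refcounts: pp0:2 pp1:2
Op 2: write(P1, v1, 175). refcount(pp1)=2>1 -> COPY to pp2. 3 ppages; refcounts: pp0:2 pp1:1 pp2:1
Op 3: fork(P0) -> P2. 3 ppages; refcounts: pp0:3 pp1:2 pp2:1
Op 4: write(P0, v0, 136). refcount(pp0)=3>1 -> COPY to pp3. 4 ppages; refcounts: pp0:2 pp1:2 pp2:1 pp3:1
Op 5: write(P0, v1, 135). refcount(pp1)=2>1 -> COPY to pp4. 5 ppages; refcounts: pp0:2 pp1:1 pp2:1 pp3:1 pp4:1
Op 6: fork(P2) -> P3. 5 ppages; refcounts: pp0:3 pp1:2 pp2:1 pp3:1 pp4:1
Op 7: write(P2, v1, 104). refcount(pp1)=2>1 -> COPY to pp5. 6 ppages; refcounts: pp0:3 pp1:1 pp2:1 pp3:1 pp4:1 pp5:1
Op 8: read(P0, v1) -> 135. No state change.
Op 9: write(P0, v0, 160). refcount(pp3)=1 -> write in place. 6 ppages; refcounts: pp0:3 pp1:1 pp2:1 pp3:1 pp4:1 pp5:1
Op 10: write(P3, v0, 118). refcount(pp0)=3>1 -> COPY to pp6. 7 ppages; refcounts: pp0:2 pp1:1 pp2:1 pp3:1 pp4:1 pp5:1 pp6:1

yes yes yes yes no yes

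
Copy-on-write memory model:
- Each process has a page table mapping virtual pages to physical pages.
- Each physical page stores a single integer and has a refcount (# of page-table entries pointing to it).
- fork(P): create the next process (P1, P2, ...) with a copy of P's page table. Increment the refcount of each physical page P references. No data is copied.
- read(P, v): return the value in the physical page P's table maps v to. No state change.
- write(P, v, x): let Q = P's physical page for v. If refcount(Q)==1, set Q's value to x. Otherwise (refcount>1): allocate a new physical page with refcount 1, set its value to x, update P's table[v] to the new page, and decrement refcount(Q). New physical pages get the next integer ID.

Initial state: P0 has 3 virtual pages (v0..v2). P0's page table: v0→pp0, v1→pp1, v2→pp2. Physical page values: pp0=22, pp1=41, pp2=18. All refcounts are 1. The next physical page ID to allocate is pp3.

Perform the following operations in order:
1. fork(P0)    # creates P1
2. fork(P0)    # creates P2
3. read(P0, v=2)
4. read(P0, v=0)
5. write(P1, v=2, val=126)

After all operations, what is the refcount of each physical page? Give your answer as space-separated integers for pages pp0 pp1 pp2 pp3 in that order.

Answer: 3 3 2 1

Derivation:
Op 1: fork(P0) -> P1. 3 ppages; refcounts: pp0:2 pp1:2 pp2:2
Op 2: fork(P0) -> P2. 3 ppages; refcounts: pp0:3 pp1:3 pp2:3
Op 3: read(P0, v2) -> 18. No state change.
Op 4: read(P0, v0) -> 22. No state change.
Op 5: write(P1, v2, 126). refcount(pp2)=3>1 -> COPY to pp3. 4 ppages; refcounts: pp0:3 pp1:3 pp2:2 pp3:1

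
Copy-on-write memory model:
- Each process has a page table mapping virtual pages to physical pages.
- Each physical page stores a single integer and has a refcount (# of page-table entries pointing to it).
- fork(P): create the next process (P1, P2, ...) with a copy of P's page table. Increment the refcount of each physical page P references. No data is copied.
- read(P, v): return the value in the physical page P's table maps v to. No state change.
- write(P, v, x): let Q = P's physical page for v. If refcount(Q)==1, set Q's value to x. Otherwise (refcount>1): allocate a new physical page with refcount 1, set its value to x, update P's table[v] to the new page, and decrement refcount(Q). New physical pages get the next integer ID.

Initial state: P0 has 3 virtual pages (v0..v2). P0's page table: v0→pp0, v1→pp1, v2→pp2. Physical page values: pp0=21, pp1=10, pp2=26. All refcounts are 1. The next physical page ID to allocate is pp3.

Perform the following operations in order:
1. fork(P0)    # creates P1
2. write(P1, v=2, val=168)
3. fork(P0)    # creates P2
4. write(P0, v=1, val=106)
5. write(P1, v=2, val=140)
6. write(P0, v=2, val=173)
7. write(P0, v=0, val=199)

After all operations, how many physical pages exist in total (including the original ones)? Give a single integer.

Op 1: fork(P0) -> P1. 3 ppages; refcounts: pp0:2 pp1:2 pp2:2
Op 2: write(P1, v2, 168). refcount(pp2)=2>1 -> COPY to pp3. 4 ppages; refcounts: pp0:2 pp1:2 pp2:1 pp3:1
Op 3: fork(P0) -> P2. 4 ppages; refcounts: pp0:3 pp1:3 pp2:2 pp3:1
Op 4: write(P0, v1, 106). refcount(pp1)=3>1 -> COPY to pp4. 5 ppages; refcounts: pp0:3 pp1:2 pp2:2 pp3:1 pp4:1
Op 5: write(P1, v2, 140). refcount(pp3)=1 -> write in place. 5 ppages; refcounts: pp0:3 pp1:2 pp2:2 pp3:1 pp4:1
Op 6: write(P0, v2, 173). refcount(pp2)=2>1 -> COPY to pp5. 6 ppages; refcounts: pp0:3 pp1:2 pp2:1 pp3:1 pp4:1 pp5:1
Op 7: write(P0, v0, 199). refcount(pp0)=3>1 -> COPY to pp6. 7 ppages; refcounts: pp0:2 pp1:2 pp2:1 pp3:1 pp4:1 pp5:1 pp6:1

Answer: 7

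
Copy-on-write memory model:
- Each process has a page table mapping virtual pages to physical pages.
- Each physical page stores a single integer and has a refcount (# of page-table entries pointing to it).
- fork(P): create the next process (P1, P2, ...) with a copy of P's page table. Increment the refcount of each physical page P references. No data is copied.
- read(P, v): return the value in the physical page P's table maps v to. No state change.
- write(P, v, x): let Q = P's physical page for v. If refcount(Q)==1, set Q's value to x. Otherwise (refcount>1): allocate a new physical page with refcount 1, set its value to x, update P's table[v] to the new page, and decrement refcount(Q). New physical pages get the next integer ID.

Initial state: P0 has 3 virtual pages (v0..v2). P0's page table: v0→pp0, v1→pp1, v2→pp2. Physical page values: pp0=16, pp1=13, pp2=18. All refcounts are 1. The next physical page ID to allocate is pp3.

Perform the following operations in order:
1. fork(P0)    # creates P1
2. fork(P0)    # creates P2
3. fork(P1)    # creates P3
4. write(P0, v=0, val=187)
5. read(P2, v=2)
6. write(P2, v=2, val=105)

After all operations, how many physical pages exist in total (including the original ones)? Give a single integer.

Answer: 5

Derivation:
Op 1: fork(P0) -> P1. 3 ppages; refcounts: pp0:2 pp1:2 pp2:2
Op 2: fork(P0) -> P2. 3 ppages; refcounts: pp0:3 pp1:3 pp2:3
Op 3: fork(P1) -> P3. 3 ppages; refcounts: pp0:4 pp1:4 pp2:4
Op 4: write(P0, v0, 187). refcount(pp0)=4>1 -> COPY to pp3. 4 ppages; refcounts: pp0:3 pp1:4 pp2:4 pp3:1
Op 5: read(P2, v2) -> 18. No state change.
Op 6: write(P2, v2, 105). refcount(pp2)=4>1 -> COPY to pp4. 5 ppages; refcounts: pp0:3 pp1:4 pp2:3 pp3:1 pp4:1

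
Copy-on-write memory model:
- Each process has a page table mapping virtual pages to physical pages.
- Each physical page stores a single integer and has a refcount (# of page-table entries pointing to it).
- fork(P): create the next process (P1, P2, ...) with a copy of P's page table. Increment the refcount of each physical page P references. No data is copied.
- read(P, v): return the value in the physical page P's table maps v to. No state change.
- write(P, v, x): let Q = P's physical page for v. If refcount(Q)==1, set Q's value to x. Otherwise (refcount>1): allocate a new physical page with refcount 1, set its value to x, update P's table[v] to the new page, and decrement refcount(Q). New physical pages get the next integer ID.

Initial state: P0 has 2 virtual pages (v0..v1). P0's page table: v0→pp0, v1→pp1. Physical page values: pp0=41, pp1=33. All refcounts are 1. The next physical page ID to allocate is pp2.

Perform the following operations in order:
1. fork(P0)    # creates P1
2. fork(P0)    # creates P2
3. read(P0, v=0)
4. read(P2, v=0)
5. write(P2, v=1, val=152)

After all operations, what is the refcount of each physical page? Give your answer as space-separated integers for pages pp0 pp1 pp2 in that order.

Op 1: fork(P0) -> P1. 2 ppages; refcounts: pp0:2 pp1:2
Op 2: fork(P0) -> P2. 2 ppages; refcounts: pp0:3 pp1:3
Op 3: read(P0, v0) -> 41. No state change.
Op 4: read(P2, v0) -> 41. No state change.
Op 5: write(P2, v1, 152). refcount(pp1)=3>1 -> COPY to pp2. 3 ppages; refcounts: pp0:3 pp1:2 pp2:1

Answer: 3 2 1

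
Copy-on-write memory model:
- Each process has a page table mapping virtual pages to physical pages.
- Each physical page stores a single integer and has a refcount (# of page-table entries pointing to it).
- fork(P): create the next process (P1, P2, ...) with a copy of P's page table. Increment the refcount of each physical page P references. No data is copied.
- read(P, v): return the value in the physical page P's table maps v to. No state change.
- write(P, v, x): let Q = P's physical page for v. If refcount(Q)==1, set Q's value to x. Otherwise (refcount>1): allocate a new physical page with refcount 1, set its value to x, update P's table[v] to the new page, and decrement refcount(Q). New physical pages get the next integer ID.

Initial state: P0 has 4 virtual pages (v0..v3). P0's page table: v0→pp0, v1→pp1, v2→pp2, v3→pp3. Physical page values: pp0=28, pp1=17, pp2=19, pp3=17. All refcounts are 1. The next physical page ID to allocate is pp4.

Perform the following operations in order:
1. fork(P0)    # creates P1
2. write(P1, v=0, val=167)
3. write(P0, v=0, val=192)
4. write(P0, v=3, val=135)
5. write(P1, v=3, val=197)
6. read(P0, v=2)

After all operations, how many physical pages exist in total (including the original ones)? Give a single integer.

Answer: 6

Derivation:
Op 1: fork(P0) -> P1. 4 ppages; refcounts: pp0:2 pp1:2 pp2:2 pp3:2
Op 2: write(P1, v0, 167). refcount(pp0)=2>1 -> COPY to pp4. 5 ppages; refcounts: pp0:1 pp1:2 pp2:2 pp3:2 pp4:1
Op 3: write(P0, v0, 192). refcount(pp0)=1 -> write in place. 5 ppages; refcounts: pp0:1 pp1:2 pp2:2 pp3:2 pp4:1
Op 4: write(P0, v3, 135). refcount(pp3)=2>1 -> COPY to pp5. 6 ppages; refcounts: pp0:1 pp1:2 pp2:2 pp3:1 pp4:1 pp5:1
Op 5: write(P1, v3, 197). refcount(pp3)=1 -> write in place. 6 ppages; refcounts: pp0:1 pp1:2 pp2:2 pp3:1 pp4:1 pp5:1
Op 6: read(P0, v2) -> 19. No state change.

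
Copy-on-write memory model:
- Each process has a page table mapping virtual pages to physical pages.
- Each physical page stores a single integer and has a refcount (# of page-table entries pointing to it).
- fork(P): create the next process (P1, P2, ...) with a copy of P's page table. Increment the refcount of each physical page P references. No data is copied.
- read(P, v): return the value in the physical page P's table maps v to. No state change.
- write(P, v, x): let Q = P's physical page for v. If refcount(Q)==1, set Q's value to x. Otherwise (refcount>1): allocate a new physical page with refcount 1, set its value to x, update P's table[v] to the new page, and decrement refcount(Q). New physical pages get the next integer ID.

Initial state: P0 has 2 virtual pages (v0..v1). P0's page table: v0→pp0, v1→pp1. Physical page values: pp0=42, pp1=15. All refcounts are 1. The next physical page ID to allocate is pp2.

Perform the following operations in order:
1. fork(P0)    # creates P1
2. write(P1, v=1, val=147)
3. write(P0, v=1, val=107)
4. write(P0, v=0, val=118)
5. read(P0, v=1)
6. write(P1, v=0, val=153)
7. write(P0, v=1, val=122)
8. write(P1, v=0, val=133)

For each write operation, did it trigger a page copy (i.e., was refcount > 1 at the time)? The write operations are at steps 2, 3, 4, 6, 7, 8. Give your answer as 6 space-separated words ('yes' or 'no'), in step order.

Op 1: fork(P0) -> P1. 2 ppages; refcounts: pp0:2 pp1:2
Op 2: write(P1, v1, 147). refcount(pp1)=2>1 -> COPY to pp2. 3 ppages; refcounts: pp0:2 pp1:1 pp2:1
Op 3: write(P0, v1, 107). refcount(pp1)=1 -> write in place. 3 ppages; refcounts: pp0:2 pp1:1 pp2:1
Op 4: write(P0, v0, 118). refcount(pp0)=2>1 -> COPY to pp3. 4 ppages; refcounts: pp0:1 pp1:1 pp2:1 pp3:1
Op 5: read(P0, v1) -> 107. No state change.
Op 6: write(P1, v0, 153). refcount(pp0)=1 -> write in place. 4 ppages; refcounts: pp0:1 pp1:1 pp2:1 pp3:1
Op 7: write(P0, v1, 122). refcount(pp1)=1 -> write in place. 4 ppages; refcounts: pp0:1 pp1:1 pp2:1 pp3:1
Op 8: write(P1, v0, 133). refcount(pp0)=1 -> write in place. 4 ppages; refcounts: pp0:1 pp1:1 pp2:1 pp3:1

yes no yes no no no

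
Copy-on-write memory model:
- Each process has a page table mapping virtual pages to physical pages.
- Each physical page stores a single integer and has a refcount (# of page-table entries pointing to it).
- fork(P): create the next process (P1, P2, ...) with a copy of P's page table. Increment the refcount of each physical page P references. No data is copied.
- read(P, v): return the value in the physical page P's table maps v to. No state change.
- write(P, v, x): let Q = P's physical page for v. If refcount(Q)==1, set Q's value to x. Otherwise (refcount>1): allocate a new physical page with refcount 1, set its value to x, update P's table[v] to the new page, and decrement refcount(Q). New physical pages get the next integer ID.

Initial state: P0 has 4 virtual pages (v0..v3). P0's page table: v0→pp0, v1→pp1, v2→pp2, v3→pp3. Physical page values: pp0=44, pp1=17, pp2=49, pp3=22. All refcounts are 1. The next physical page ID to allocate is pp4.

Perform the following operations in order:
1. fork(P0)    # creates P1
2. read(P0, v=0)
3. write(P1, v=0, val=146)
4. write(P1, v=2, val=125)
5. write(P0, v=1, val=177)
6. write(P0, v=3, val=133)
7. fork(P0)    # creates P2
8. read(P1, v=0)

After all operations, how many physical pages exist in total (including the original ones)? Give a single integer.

Op 1: fork(P0) -> P1. 4 ppages; refcounts: pp0:2 pp1:2 pp2:2 pp3:2
Op 2: read(P0, v0) -> 44. No state change.
Op 3: write(P1, v0, 146). refcount(pp0)=2>1 -> COPY to pp4. 5 ppages; refcounts: pp0:1 pp1:2 pp2:2 pp3:2 pp4:1
Op 4: write(P1, v2, 125). refcount(pp2)=2>1 -> COPY to pp5. 6 ppages; refcounts: pp0:1 pp1:2 pp2:1 pp3:2 pp4:1 pp5:1
Op 5: write(P0, v1, 177). refcount(pp1)=2>1 -> COPY to pp6. 7 ppages; refcounts: pp0:1 pp1:1 pp2:1 pp3:2 pp4:1 pp5:1 pp6:1
Op 6: write(P0, v3, 133). refcount(pp3)=2>1 -> COPY to pp7. 8 ppages; refcounts: pp0:1 pp1:1 pp2:1 pp3:1 pp4:1 pp5:1 pp6:1 pp7:1
Op 7: fork(P0) -> P2. 8 ppages; refcounts: pp0:2 pp1:1 pp2:2 pp3:1 pp4:1 pp5:1 pp6:2 pp7:2
Op 8: read(P1, v0) -> 146. No state change.

Answer: 8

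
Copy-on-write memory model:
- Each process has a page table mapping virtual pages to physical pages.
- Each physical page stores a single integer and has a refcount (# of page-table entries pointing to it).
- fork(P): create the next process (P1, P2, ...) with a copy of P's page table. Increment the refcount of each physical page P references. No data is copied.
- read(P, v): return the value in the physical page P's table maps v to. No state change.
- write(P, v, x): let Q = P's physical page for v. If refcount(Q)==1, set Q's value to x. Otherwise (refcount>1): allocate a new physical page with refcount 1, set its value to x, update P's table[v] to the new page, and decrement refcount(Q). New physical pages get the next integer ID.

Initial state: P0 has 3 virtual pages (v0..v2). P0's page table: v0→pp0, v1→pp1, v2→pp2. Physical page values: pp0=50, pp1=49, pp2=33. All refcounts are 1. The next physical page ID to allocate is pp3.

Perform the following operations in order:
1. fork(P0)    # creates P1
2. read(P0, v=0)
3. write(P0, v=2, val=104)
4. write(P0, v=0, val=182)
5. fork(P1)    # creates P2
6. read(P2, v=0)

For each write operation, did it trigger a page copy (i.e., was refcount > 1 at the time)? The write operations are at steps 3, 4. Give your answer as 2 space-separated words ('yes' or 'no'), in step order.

Op 1: fork(P0) -> P1. 3 ppages; refcounts: pp0:2 pp1:2 pp2:2
Op 2: read(P0, v0) -> 50. No state change.
Op 3: write(P0, v2, 104). refcount(pp2)=2>1 -> COPY to pp3. 4 ppages; refcounts: pp0:2 pp1:2 pp2:1 pp3:1
Op 4: write(P0, v0, 182). refcount(pp0)=2>1 -> COPY to pp4. 5 ppages; refcounts: pp0:1 pp1:2 pp2:1 pp3:1 pp4:1
Op 5: fork(P1) -> P2. 5 ppages; refcounts: pp0:2 pp1:3 pp2:2 pp3:1 pp4:1
Op 6: read(P2, v0) -> 50. No state change.

yes yes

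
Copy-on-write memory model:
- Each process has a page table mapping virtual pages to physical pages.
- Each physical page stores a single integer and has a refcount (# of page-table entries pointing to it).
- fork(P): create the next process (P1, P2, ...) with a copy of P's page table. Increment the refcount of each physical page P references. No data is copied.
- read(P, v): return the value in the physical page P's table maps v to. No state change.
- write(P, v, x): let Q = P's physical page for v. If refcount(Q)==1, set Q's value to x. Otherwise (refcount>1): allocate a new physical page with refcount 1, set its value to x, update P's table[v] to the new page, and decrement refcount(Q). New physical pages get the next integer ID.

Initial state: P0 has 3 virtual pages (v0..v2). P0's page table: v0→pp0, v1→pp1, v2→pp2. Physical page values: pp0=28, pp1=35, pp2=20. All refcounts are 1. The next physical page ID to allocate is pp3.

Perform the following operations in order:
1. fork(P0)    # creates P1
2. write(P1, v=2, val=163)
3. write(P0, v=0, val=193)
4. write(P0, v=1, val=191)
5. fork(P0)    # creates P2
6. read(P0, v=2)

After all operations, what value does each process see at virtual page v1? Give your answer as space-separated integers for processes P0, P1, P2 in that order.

Op 1: fork(P0) -> P1. 3 ppages; refcounts: pp0:2 pp1:2 pp2:2
Op 2: write(P1, v2, 163). refcount(pp2)=2>1 -> COPY to pp3. 4 ppages; refcounts: pp0:2 pp1:2 pp2:1 pp3:1
Op 3: write(P0, v0, 193). refcount(pp0)=2>1 -> COPY to pp4. 5 ppages; refcounts: pp0:1 pp1:2 pp2:1 pp3:1 pp4:1
Op 4: write(P0, v1, 191). refcount(pp1)=2>1 -> COPY to pp5. 6 ppages; refcounts: pp0:1 pp1:1 pp2:1 pp3:1 pp4:1 pp5:1
Op 5: fork(P0) -> P2. 6 ppages; refcounts: pp0:1 pp1:1 pp2:2 pp3:1 pp4:2 pp5:2
Op 6: read(P0, v2) -> 20. No state change.
P0: v1 -> pp5 = 191
P1: v1 -> pp1 = 35
P2: v1 -> pp5 = 191

Answer: 191 35 191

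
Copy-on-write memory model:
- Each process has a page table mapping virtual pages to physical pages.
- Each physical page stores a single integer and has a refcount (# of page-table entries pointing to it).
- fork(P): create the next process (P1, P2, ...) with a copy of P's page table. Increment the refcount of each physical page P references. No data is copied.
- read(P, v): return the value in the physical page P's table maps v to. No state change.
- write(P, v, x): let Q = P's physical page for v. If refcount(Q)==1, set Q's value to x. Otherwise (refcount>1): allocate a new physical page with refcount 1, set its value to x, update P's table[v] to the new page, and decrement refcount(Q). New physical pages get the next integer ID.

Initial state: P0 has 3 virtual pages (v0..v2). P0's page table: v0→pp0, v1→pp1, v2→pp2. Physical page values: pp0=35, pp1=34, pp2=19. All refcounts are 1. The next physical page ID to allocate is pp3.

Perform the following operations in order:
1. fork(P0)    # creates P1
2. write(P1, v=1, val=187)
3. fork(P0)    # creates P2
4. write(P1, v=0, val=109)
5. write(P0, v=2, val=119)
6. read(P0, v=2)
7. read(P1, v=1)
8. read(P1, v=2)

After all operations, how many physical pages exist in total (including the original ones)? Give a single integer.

Answer: 6

Derivation:
Op 1: fork(P0) -> P1. 3 ppages; refcounts: pp0:2 pp1:2 pp2:2
Op 2: write(P1, v1, 187). refcount(pp1)=2>1 -> COPY to pp3. 4 ppages; refcounts: pp0:2 pp1:1 pp2:2 pp3:1
Op 3: fork(P0) -> P2. 4 ppages; refcounts: pp0:3 pp1:2 pp2:3 pp3:1
Op 4: write(P1, v0, 109). refcount(pp0)=3>1 -> COPY to pp4. 5 ppages; refcounts: pp0:2 pp1:2 pp2:3 pp3:1 pp4:1
Op 5: write(P0, v2, 119). refcount(pp2)=3>1 -> COPY to pp5. 6 ppages; refcounts: pp0:2 pp1:2 pp2:2 pp3:1 pp4:1 pp5:1
Op 6: read(P0, v2) -> 119. No state change.
Op 7: read(P1, v1) -> 187. No state change.
Op 8: read(P1, v2) -> 19. No state change.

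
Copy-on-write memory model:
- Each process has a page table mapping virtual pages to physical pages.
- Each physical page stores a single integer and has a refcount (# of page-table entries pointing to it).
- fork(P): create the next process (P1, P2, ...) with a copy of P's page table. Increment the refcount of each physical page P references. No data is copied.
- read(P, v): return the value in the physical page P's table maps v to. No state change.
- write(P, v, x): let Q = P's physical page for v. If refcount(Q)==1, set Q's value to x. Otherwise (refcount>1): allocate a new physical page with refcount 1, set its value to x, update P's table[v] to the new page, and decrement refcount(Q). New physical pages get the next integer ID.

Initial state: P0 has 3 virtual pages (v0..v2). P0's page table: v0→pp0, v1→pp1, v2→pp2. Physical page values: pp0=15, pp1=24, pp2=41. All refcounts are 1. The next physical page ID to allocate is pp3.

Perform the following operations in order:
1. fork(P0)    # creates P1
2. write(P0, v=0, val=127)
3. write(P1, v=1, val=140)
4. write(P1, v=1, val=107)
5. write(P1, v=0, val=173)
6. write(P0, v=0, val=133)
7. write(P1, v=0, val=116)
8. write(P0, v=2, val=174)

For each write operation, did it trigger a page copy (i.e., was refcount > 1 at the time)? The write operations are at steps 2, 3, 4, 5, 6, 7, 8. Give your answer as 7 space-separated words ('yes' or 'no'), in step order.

Op 1: fork(P0) -> P1. 3 ppages; refcounts: pp0:2 pp1:2 pp2:2
Op 2: write(P0, v0, 127). refcount(pp0)=2>1 -> COPY to pp3. 4 ppages; refcounts: pp0:1 pp1:2 pp2:2 pp3:1
Op 3: write(P1, v1, 140). refcount(pp1)=2>1 -> COPY to pp4. 5 ppages; refcounts: pp0:1 pp1:1 pp2:2 pp3:1 pp4:1
Op 4: write(P1, v1, 107). refcount(pp4)=1 -> write in place. 5 ppages; refcounts: pp0:1 pp1:1 pp2:2 pp3:1 pp4:1
Op 5: write(P1, v0, 173). refcount(pp0)=1 -> write in place. 5 ppages; refcounts: pp0:1 pp1:1 pp2:2 pp3:1 pp4:1
Op 6: write(P0, v0, 133). refcount(pp3)=1 -> write in place. 5 ppages; refcounts: pp0:1 pp1:1 pp2:2 pp3:1 pp4:1
Op 7: write(P1, v0, 116). refcount(pp0)=1 -> write in place. 5 ppages; refcounts: pp0:1 pp1:1 pp2:2 pp3:1 pp4:1
Op 8: write(P0, v2, 174). refcount(pp2)=2>1 -> COPY to pp5. 6 ppages; refcounts: pp0:1 pp1:1 pp2:1 pp3:1 pp4:1 pp5:1

yes yes no no no no yes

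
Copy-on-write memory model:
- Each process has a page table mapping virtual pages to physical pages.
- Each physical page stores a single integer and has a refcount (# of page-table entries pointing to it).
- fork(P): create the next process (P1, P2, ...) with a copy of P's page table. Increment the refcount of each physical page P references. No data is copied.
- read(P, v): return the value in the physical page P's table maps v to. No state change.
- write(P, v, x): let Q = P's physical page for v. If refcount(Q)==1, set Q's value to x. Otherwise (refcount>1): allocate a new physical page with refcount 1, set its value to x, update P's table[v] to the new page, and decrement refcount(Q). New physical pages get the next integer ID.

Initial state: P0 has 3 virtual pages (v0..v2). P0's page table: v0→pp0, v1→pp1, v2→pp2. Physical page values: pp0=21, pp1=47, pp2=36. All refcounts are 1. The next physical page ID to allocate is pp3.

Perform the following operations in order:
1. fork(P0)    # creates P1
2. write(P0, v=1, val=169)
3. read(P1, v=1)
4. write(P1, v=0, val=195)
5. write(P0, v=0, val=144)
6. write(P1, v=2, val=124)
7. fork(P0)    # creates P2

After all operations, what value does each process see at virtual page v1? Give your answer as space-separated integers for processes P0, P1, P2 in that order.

Op 1: fork(P0) -> P1. 3 ppages; refcounts: pp0:2 pp1:2 pp2:2
Op 2: write(P0, v1, 169). refcount(pp1)=2>1 -> COPY to pp3. 4 ppages; refcounts: pp0:2 pp1:1 pp2:2 pp3:1
Op 3: read(P1, v1) -> 47. No state change.
Op 4: write(P1, v0, 195). refcount(pp0)=2>1 -> COPY to pp4. 5 ppages; refcounts: pp0:1 pp1:1 pp2:2 pp3:1 pp4:1
Op 5: write(P0, v0, 144). refcount(pp0)=1 -> write in place. 5 ppages; refcounts: pp0:1 pp1:1 pp2:2 pp3:1 pp4:1
Op 6: write(P1, v2, 124). refcount(pp2)=2>1 -> COPY to pp5. 6 ppages; refcounts: pp0:1 pp1:1 pp2:1 pp3:1 pp4:1 pp5:1
Op 7: fork(P0) -> P2. 6 ppages; refcounts: pp0:2 pp1:1 pp2:2 pp3:2 pp4:1 pp5:1
P0: v1 -> pp3 = 169
P1: v1 -> pp1 = 47
P2: v1 -> pp3 = 169

Answer: 169 47 169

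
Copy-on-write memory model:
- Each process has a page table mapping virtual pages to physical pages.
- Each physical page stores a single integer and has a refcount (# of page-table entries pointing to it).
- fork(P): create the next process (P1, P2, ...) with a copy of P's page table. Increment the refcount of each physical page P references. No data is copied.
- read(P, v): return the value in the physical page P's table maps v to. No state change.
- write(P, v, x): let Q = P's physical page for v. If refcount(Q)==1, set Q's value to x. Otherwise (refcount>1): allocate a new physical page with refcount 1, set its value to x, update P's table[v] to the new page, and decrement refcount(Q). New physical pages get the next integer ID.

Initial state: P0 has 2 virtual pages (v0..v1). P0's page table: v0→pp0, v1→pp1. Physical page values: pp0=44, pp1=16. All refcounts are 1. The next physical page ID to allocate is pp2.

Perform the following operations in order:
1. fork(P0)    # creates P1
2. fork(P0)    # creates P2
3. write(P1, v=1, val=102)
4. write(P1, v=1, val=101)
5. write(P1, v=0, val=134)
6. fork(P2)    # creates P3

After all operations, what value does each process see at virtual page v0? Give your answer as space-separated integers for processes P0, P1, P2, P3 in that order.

Answer: 44 134 44 44

Derivation:
Op 1: fork(P0) -> P1. 2 ppages; refcounts: pp0:2 pp1:2
Op 2: fork(P0) -> P2. 2 ppages; refcounts: pp0:3 pp1:3
Op 3: write(P1, v1, 102). refcount(pp1)=3>1 -> COPY to pp2. 3 ppages; refcounts: pp0:3 pp1:2 pp2:1
Op 4: write(P1, v1, 101). refcount(pp2)=1 -> write in place. 3 ppages; refcounts: pp0:3 pp1:2 pp2:1
Op 5: write(P1, v0, 134). refcount(pp0)=3>1 -> COPY to pp3. 4 ppages; refcounts: pp0:2 pp1:2 pp2:1 pp3:1
Op 6: fork(P2) -> P3. 4 ppages; refcounts: pp0:3 pp1:3 pp2:1 pp3:1
P0: v0 -> pp0 = 44
P1: v0 -> pp3 = 134
P2: v0 -> pp0 = 44
P3: v0 -> pp0 = 44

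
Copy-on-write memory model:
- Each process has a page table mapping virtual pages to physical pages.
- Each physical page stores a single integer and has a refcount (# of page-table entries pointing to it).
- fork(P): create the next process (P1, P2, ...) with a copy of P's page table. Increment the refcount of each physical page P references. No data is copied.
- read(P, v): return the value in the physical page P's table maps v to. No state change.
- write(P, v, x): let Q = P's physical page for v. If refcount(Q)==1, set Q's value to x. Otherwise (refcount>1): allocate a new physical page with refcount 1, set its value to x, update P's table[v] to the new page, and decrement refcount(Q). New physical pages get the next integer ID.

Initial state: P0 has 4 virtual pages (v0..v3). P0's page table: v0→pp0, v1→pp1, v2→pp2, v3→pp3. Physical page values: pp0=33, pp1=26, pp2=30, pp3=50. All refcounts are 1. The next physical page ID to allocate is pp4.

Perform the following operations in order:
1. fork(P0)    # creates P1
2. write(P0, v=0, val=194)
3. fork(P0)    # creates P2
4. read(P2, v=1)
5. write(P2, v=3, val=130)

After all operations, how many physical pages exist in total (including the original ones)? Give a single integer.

Op 1: fork(P0) -> P1. 4 ppages; refcounts: pp0:2 pp1:2 pp2:2 pp3:2
Op 2: write(P0, v0, 194). refcount(pp0)=2>1 -> COPY to pp4. 5 ppages; refcounts: pp0:1 pp1:2 pp2:2 pp3:2 pp4:1
Op 3: fork(P0) -> P2. 5 ppages; refcounts: pp0:1 pp1:3 pp2:3 pp3:3 pp4:2
Op 4: read(P2, v1) -> 26. No state change.
Op 5: write(P2, v3, 130). refcount(pp3)=3>1 -> COPY to pp5. 6 ppages; refcounts: pp0:1 pp1:3 pp2:3 pp3:2 pp4:2 pp5:1

Answer: 6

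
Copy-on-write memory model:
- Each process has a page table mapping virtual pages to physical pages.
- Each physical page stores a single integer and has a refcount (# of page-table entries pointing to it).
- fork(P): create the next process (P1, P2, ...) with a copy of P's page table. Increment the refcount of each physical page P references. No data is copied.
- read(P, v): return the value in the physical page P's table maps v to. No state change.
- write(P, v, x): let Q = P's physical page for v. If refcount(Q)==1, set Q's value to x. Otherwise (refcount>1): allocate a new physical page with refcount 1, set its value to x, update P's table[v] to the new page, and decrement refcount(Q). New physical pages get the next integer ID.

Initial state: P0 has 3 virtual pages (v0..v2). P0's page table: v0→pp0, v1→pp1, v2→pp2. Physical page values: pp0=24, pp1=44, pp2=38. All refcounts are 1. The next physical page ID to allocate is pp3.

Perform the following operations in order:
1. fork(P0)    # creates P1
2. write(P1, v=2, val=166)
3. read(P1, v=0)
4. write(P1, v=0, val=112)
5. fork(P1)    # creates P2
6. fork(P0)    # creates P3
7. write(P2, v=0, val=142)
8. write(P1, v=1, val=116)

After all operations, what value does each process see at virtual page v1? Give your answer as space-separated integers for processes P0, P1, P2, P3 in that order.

Answer: 44 116 44 44

Derivation:
Op 1: fork(P0) -> P1. 3 ppages; refcounts: pp0:2 pp1:2 pp2:2
Op 2: write(P1, v2, 166). refcount(pp2)=2>1 -> COPY to pp3. 4 ppages; refcounts: pp0:2 pp1:2 pp2:1 pp3:1
Op 3: read(P1, v0) -> 24. No state change.
Op 4: write(P1, v0, 112). refcount(pp0)=2>1 -> COPY to pp4. 5 ppages; refcounts: pp0:1 pp1:2 pp2:1 pp3:1 pp4:1
Op 5: fork(P1) -> P2. 5 ppages; refcounts: pp0:1 pp1:3 pp2:1 pp3:2 pp4:2
Op 6: fork(P0) -> P3. 5 ppages; refcounts: pp0:2 pp1:4 pp2:2 pp3:2 pp4:2
Op 7: write(P2, v0, 142). refcount(pp4)=2>1 -> COPY to pp5. 6 ppages; refcounts: pp0:2 pp1:4 pp2:2 pp3:2 pp4:1 pp5:1
Op 8: write(P1, v1, 116). refcount(pp1)=4>1 -> COPY to pp6. 7 ppages; refcounts: pp0:2 pp1:3 pp2:2 pp3:2 pp4:1 pp5:1 pp6:1
P0: v1 -> pp1 = 44
P1: v1 -> pp6 = 116
P2: v1 -> pp1 = 44
P3: v1 -> pp1 = 44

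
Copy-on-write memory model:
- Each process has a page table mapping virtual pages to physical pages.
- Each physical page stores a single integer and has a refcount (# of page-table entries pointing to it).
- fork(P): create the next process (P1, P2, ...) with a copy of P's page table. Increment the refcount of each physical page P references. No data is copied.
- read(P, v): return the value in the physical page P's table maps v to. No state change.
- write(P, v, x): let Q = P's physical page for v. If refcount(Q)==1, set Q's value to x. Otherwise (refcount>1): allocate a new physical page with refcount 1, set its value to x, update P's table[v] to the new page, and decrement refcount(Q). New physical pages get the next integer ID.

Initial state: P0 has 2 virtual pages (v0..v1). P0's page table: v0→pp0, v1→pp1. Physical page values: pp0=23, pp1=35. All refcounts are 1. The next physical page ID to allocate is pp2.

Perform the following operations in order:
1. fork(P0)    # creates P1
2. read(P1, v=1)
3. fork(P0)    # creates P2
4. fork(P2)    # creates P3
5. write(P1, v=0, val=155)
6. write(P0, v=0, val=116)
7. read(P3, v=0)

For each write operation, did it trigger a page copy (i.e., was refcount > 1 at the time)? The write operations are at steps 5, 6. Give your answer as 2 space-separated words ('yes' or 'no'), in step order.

Op 1: fork(P0) -> P1. 2 ppages; refcounts: pp0:2 pp1:2
Op 2: read(P1, v1) -> 35. No state change.
Op 3: fork(P0) -> P2. 2 ppages; refcounts: pp0:3 pp1:3
Op 4: fork(P2) -> P3. 2 ppages; refcounts: pp0:4 pp1:4
Op 5: write(P1, v0, 155). refcount(pp0)=4>1 -> COPY to pp2. 3 ppages; refcounts: pp0:3 pp1:4 pp2:1
Op 6: write(P0, v0, 116). refcount(pp0)=3>1 -> COPY to pp3. 4 ppages; refcounts: pp0:2 pp1:4 pp2:1 pp3:1
Op 7: read(P3, v0) -> 23. No state change.

yes yes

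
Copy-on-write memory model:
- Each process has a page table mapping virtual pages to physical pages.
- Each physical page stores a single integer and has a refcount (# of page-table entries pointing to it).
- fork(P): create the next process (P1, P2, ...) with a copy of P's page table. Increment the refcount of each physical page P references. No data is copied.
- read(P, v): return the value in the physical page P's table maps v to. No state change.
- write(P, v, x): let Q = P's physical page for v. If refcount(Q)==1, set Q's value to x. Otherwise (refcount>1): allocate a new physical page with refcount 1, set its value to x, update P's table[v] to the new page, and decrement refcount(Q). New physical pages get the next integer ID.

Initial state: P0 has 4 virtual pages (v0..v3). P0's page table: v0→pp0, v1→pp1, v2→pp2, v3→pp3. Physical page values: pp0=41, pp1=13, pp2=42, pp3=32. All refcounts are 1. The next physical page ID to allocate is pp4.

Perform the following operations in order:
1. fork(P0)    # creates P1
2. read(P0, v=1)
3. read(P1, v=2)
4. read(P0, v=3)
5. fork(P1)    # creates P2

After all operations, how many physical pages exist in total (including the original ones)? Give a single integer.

Op 1: fork(P0) -> P1. 4 ppages; refcounts: pp0:2 pp1:2 pp2:2 pp3:2
Op 2: read(P0, v1) -> 13. No state change.
Op 3: read(P1, v2) -> 42. No state change.
Op 4: read(P0, v3) -> 32. No state change.
Op 5: fork(P1) -> P2. 4 ppages; refcounts: pp0:3 pp1:3 pp2:3 pp3:3

Answer: 4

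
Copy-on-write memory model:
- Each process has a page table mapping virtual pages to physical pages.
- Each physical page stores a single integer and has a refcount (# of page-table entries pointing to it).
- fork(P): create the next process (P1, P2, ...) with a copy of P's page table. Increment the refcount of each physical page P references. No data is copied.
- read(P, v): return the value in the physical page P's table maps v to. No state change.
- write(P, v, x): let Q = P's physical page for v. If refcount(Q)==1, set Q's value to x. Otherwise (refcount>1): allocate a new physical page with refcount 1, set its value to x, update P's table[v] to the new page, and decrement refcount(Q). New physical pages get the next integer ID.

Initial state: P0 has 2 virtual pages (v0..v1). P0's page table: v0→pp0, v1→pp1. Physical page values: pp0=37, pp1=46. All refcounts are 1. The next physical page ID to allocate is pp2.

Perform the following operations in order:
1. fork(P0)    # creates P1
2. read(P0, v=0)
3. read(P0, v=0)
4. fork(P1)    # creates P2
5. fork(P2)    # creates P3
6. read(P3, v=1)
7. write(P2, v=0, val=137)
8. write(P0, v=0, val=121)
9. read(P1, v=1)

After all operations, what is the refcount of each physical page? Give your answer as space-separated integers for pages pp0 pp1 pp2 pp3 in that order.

Op 1: fork(P0) -> P1. 2 ppages; refcounts: pp0:2 pp1:2
Op 2: read(P0, v0) -> 37. No state change.
Op 3: read(P0, v0) -> 37. No state change.
Op 4: fork(P1) -> P2. 2 ppages; refcounts: pp0:3 pp1:3
Op 5: fork(P2) -> P3. 2 ppages; refcounts: pp0:4 pp1:4
Op 6: read(P3, v1) -> 46. No state change.
Op 7: write(P2, v0, 137). refcount(pp0)=4>1 -> COPY to pp2. 3 ppages; refcounts: pp0:3 pp1:4 pp2:1
Op 8: write(P0, v0, 121). refcount(pp0)=3>1 -> COPY to pp3. 4 ppages; refcounts: pp0:2 pp1:4 pp2:1 pp3:1
Op 9: read(P1, v1) -> 46. No state change.

Answer: 2 4 1 1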